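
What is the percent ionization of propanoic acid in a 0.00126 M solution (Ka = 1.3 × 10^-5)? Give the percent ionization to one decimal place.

CH3CH2COOH ⇌ CH3CH2COO- + H+; let x = [H+] at equilibrium.
Solve x² + 1.3e-05x − 1.64e-08 = 0 → x = 1.22 × 10^-4 M
Fraction ionized = 1.22 × 10^-4 / 0.00126 = 0.0968 → 9.7%

9.7%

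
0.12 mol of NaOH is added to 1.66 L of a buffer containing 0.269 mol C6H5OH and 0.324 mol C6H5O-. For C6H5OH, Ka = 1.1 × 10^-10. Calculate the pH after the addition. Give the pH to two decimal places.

OH- converts C6H5OH to C6H5O-: C6H5OH → 0.149 mol, C6H5O- → 0.444 mol.
pKa = −log(1.1 × 10^-10) = 9.959
pH = pKa + log([A⁻]/[HA]) = 9.959 + log(0.444/0.149) = 9.959 +0.474

pH = 10.43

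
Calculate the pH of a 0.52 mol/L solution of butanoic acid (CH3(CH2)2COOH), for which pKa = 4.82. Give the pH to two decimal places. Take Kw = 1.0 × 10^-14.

CH3(CH2)2COOH ⇌ CH3(CH2)2COO- + H+
Ka = 10^(−4.82) = 1.51 × 10^-5
Ka = [H+]²/(0.52 − [H+]) = 1.51 × 10^-5
Neglecting [H+] in the denominator: [H+] = √(1.51 × 10^-5 × 0.52) = 2.80 × 10^-3 M
Check: 0.54% ionized — well under 5%, approximation valid.
pH = −log[H+] = −log(2.80 × 10^-3) = 2.55

pH = 2.55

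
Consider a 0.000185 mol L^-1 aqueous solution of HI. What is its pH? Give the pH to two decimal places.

pH = 3.73

HI is a strong acid and dissociates completely, so [H+] = 0.000185 M.
pH = -log(0.000185) = 3.73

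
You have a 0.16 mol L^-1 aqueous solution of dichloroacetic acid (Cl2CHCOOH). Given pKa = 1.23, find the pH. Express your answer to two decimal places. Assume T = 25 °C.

Cl2CHCOOH ⇌ Cl2CHCOO- + H+
Ka = 10^(−1.23) = 5.89 × 10^-2
Ka = x²/(0.16 − x) = 5.89 × 10^-2
Here C₀/Ka ≈ 2.72, so the small-x approximation fails. Use the quadratic:
x = (−Ka + √(Ka² + 4·Ka·C₀))/2 = 7.20 × 10^-2 M
pH = −log(7.20 × 10^-2) = 1.14

pH = 1.14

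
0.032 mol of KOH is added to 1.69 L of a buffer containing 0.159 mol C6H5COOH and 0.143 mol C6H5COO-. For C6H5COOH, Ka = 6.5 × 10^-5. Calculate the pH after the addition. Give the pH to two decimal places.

pH = 4.33

OH- converts C6H5COOH to C6H5COO-: C6H5COOH → 0.127 mol, C6H5COO- → 0.175 mol.
pKa = −log(6.5 × 10^-5) = 4.187
pH = pKa + log([A⁻]/[HA]) = 4.187 + log(0.175/0.127) = 4.187 +0.139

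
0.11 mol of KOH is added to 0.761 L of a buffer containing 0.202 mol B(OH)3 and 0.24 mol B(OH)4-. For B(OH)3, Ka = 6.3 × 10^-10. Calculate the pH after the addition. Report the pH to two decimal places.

pH = 9.78

OH- converts B(OH)3 to B(OH)4-: B(OH)3 → 0.092 mol, B(OH)4- → 0.35 mol.
pKa = −log(6.3 × 10^-10) = 9.201
pH = pKa + log([A⁻]/[HA]) = 9.201 + log(0.35/0.092) = 9.201 +0.580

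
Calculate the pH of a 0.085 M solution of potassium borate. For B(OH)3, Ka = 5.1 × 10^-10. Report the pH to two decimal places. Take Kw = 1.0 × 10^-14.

B(OH)4- is the conjugate base of the weak acid B(OH)3.
Kb = Kw/Ka = 1.0×10^-14 / 5.1 × 10^-10 = 1.96 × 10^-5
From the ICE table, Kb = [OH-]²/(0.085 − [OH-]) = 1.96 × 10^-5.
Neglecting [OH-] in the denominator: [OH-] = √(1.96 × 10^-5 × 0.085) = 1.29 × 10^-3 M
pOH = −log(1.29 × 10^-3) = 2.89; pH = 14.00 − 2.89 = 11.11

pH = 11.11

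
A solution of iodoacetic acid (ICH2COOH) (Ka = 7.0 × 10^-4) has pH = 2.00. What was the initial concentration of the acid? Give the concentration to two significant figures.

C₀ = 1.5 × 10^-1 M

[H+] = 10^(-2.00) = 1.00 × 10^-2 M = x
Ka = x²/(C₀ − x) ⇒ C₀ = x + x²/Ka
C₀ = 1.00 × 10^-2 + (1.00 × 10^-2)²/(7.0 × 10^-4) = 1.53 × 10^-1 M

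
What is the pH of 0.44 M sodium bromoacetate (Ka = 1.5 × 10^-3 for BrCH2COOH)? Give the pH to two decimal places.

pH = 8.23

BrCH2COO- is the conjugate base of the weak acid BrCH2COOH.
Kb = Kw/Ka = 1.0×10^-14 / 1.5 × 10^-3 = 6.67 × 10^-12
Let x = [OH-] at equilibrium. Kb = x²/(0.44 − x).
Assume x ≪ 0.44: x ≈ √(6.67 × 10^-12 × 0.44) = 1.71 × 10^-6 M
(x/C₀ = 0.00039% < 5%, so the approximation holds.)
pOH = −log(1.71 × 10^-6) = 5.77; pH = 14.00 − 5.77 = 8.23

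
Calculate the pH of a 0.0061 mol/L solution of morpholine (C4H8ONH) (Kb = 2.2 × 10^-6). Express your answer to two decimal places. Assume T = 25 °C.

C4H8ONH + H2O ⇌ C4H8ONH2+ + OH-
Kb = [OH-]²/(0.0061 − [OH-]) = 2.2 × 10^-6
Neglecting [OH-] in the denominator: [OH-] = √(2.2 × 10^-6 × 0.0061) = 1.16 × 10^-4 M
pOH = 3.94, so pH = 14.00 − pOH = 10.06

pH = 10.06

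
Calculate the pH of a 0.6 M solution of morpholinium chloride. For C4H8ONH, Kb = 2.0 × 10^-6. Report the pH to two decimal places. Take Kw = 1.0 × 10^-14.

C4H8ONH2+ is the conjugate acid of the weak base C4H8ONH.
Ka = Kw/Kb = 1.0×10^-14 / 2.0 × 10^-6 = 5.00 × 10^-9
From the ICE table, Ka = x²/(0.6 − x) = 5.00 × 10^-9.
Neglecting x in the denominator: x = √(5.00 × 10^-9 × 0.6) = 5.48 × 10^-5 M
pH = −log[H+] = −log(5.48 × 10^-5) = 4.26

pH = 4.26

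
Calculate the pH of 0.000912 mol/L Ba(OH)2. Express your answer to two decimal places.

Ba(OH)2 is a strong base (each formula unit releases 2 OH-); [OH-] = 0.00182 M.
pOH = -log(0.00182) = 2.74
pH = 14.00 - 2.74 = 11.26

pH = 11.26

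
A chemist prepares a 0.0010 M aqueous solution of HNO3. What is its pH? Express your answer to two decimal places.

HNO3 is a strong acid and dissociates completely, so [H+] = 0.0010 M.
pH = -log(0.001) = 3.00

pH = 3.00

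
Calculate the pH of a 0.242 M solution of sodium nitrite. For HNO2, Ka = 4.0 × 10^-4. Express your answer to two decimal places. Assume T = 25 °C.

pH = 8.39

NO2- is the conjugate base of the weak acid HNO2.
Kb = Kw/Ka = 1.0×10^-14 / 4.0 × 10^-4 = 2.50 × 10^-11
Let x = [OH-] at equilibrium. Kb = x²/(0.242 − x).
Neglecting x in the denominator: x = √(2.50 × 10^-11 × 0.242) = 2.46 × 10^-6 M
(x/C₀ = 0.001% < 5%, so the approximation holds.)
pOH = −log(2.46 × 10^-6) = 5.61; pH = 14.00 − 5.61 = 8.39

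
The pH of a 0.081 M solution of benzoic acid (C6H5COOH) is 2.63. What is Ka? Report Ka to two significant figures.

[H+] = 10^(-2.63) = 2.34 × 10^-3 M
At equilibrium [HA] = 0.081 − 2.34 × 10^-3 = 7.87 × 10^-2 M
Ka = [H+][A-]/[HA] = (2.34 × 10^-3)² / 7.87 × 10^-2 = 7.0 × 10^-5

Ka = 7.0 × 10^-5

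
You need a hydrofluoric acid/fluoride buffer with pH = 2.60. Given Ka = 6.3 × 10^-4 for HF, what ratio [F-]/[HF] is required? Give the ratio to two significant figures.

pKa = -log(6.3 × 10^-4) = 3.201
pH = pKa + log(r) ⇒ log(r) = 2.60 − 3.201 = -0.601
r = [F-]/[HF] = 10^(-0.601) = 0.251

ratio = 0.25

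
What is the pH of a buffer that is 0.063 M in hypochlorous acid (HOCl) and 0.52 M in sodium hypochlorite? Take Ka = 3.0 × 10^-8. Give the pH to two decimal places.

pKa = −log(3.0 × 10^-8) = 7.523
Henderson–Hasselbalch: pH = pKa + log([OCl-]/[HOCl]) = 7.523 + log(0.52/0.063)
pH = 7.523 + (+0.917) = 8.44

pH = 8.44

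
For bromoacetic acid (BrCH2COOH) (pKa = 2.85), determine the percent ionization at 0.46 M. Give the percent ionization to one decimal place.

5.4%

BrCH2COOH ⇌ BrCH2COO- + H+; let x = [H+] at equilibrium.
Ka = 10^(−2.85) = 1.41 × 10^-3
Ka = x²/(C₀ − x); solving the quadratic gives x = 2.48 × 10^-2 M.
Fraction ionized = 2.48 × 10^-2 / 0.46 = 0.0539 → 5.4%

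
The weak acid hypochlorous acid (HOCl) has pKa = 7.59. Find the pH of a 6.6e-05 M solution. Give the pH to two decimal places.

HOCl ⇌ OCl- + H+
Ka = 10^(−7.59) = 2.57 × 10^-8
From the ICE table, Ka = [H+]²/(6.6e-05 − [H+]) = 2.57 × 10^-8.
Assume [H+] ≪ 6.6e-05: [H+] ≈ √(2.57 × 10^-8 × 6.6e-05) = 1.30 × 10^-6 M
Check: 2% ionized — well under 5%, approximation valid.
pH = −log(1.30 × 10^-6) = 5.89

pH = 5.89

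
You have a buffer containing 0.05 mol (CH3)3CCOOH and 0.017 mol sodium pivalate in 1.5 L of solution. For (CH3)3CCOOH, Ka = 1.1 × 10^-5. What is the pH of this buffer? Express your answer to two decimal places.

pKa = −log(1.1 × 10^-5) = 4.959
Henderson–Hasselbalch: pH = pKa + log([(CH3)3CCOO-]/[(CH3)3CCOOH]) = 4.959 + log(0.017/0.05)
pH = 4.959 + (-0.469) = 4.49

pH = 4.49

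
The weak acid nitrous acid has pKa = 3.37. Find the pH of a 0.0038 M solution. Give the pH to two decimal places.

pH = 2.97

HNO2 ⇌ NO2- + H+
Ka = 10^(−3.37) = 4.27 × 10^-4
From the ICE table, Ka = [H+]²/(0.0038 − [H+]) = 4.27 × 10^-4.
The 5% rule fails; solving [H+]² + Ka·[H+] − Ka·C₀ = 0 exactly:
[H+] = [−0.000427 + √(0.000427² + 6.49e-06)]/2 = 1.08 × 10^-3 M
pH = −log(1.08 × 10^-3) = 2.97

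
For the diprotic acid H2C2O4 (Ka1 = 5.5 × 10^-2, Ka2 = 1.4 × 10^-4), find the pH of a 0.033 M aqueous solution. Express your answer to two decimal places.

Since Ka1 ≫ Ka2, the first ionization dominates [H+].
Ka1 = x²/(0.033 − x) = 5.5 × 10^-2
Solving the quadratic: x = (−Ka1 + √(Ka1² + 4·Ka1·C₀))/2 = 2.32 × 10^-2 M
pH = −log(2.32 × 10^-2) = 1.63

pH = 1.63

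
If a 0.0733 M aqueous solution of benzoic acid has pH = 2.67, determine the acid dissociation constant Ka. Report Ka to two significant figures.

[H+] = 10^(-2.67) = 2.14 × 10^-3 M
At equilibrium [HA] = 0.0733 − 2.14 × 10^-3 = 7.12 × 10^-2 M
Ka = [H+][A-]/[HA] = (2.14 × 10^-3)² / 7.12 × 10^-2 = 6.4 × 10^-5

Ka = 6.4 × 10^-5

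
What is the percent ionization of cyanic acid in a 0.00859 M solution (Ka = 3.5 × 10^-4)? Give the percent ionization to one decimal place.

18.3%

HOCN ⇌ OCN- + H+; let x = [H+] at equilibrium.
Ka = x²/(C₀ − x); solving the quadratic gives x = 1.57 × 10^-3 M.
% ionization = x/C₀ × 100% = 1.57 × 10^-3/0.00859 × 100% = 18.3%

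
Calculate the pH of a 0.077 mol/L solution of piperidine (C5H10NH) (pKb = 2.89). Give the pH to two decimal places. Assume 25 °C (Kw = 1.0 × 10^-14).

C5H10NH + H2O ⇌ C5H10NH2+ + OH-
Kb = 10^(−2.89) = 1.29 × 10^-3
From the ICE table, Kb = [OH-]²/(0.077 − [OH-]) = 1.29 × 10^-3.
The 5% rule fails; solving [OH-]² + Kb·[OH-] − Kb·C₀ = 0 exactly:
[OH-] = [−0.00129 + √(0.00129² + 0.000397)]/2 = 9.34 × 10^-3 M
pOH = 2.03, so pH = 14.00 − pOH = 11.97

pH = 11.97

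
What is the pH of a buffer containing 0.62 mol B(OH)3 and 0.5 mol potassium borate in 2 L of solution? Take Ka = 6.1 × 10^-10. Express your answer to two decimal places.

pKa = −log(6.1 × 10^-10) = 9.215
Using pH = pKa + log([base]/[acid]) with [base]/[acid] = 0.5/0.62:
pH = 9.215 + (-0.093) = 9.12

pH = 9.12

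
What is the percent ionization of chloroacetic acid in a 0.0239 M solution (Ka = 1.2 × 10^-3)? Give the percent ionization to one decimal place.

ClCH2COOH ⇌ ClCH2COO- + H+; let x = [H+] at equilibrium.
Solve x² + 0.0012x − 2.87e-05 = 0 → x = 4.79 × 10^-3 M
% ionization = x/C₀ × 100% = 4.79 × 10^-3/0.0239 × 100% = 20.0%

20.0%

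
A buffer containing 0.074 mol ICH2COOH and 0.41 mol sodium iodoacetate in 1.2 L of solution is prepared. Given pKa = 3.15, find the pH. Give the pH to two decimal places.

pH = 3.89

Using pH = pKa + log([base]/[acid]) with [base]/[acid] = 0.41/0.074:
pH = 3.15 + (+0.744) = 3.89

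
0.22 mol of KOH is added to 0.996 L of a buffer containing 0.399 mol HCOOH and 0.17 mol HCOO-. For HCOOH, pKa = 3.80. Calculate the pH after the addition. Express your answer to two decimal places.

pH = 4.14

OH- converts HCOOH to HCOO-: HCOOH → 0.179 mol, HCOO- → 0.39 mol.
Henderson–Hasselbalch with mole ratio 0.39/0.179: pH = 3.80 + (+0.338)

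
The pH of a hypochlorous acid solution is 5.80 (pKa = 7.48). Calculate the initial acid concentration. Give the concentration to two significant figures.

C₀ = 7.7 × 10^-5 M

[H+] = 10^(-5.80) = 1.58 × 10^-6 M = x
Ka = 10^(−7.48) = 3.31 × 10^-8
Ka = x²/(C₀ − x) ⇒ C₀ = x + x²/Ka
C₀ = 1.58 × 10^-6 + (1.58 × 10^-6)²/(3.31 × 10^-8) = 7.70 × 10^-5 M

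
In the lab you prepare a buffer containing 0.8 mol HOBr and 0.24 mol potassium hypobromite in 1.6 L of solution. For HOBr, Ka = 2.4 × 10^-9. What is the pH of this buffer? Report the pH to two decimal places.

pKa = −log(2.4 × 10^-9) = 8.620
pH = pKa + log([A⁻]/[HA]) = 8.620 + log(0.24/0.8)
pH = 8.620 + (-0.523) = 8.10

pH = 8.10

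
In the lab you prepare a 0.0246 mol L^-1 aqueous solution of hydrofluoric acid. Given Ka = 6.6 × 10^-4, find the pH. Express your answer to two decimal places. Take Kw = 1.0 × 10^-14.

pH = 2.43

HF ⇌ F- + H+
Ka = [H+]²/(0.0246 − [H+]) = 6.6 × 10^-4
[H+] is not negligible relative to C₀; solve [H+]² + 0.00066·[H+] − 1.62e-05 = 0.
[H+] = [−0.00066 + √(0.00066² + 6.49e-05)]/2 = 3.71 × 10^-3 M
pH = −log[H+] = −log(3.71 × 10^-3) = 2.43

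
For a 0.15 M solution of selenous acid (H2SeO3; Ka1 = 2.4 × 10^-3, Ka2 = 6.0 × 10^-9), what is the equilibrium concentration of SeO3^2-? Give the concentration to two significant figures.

6.0 × 10^-9 M

First ionization gives [H+] ≈ [HSeO3-] = 1.78 × 10^-2 M.
Second step: Ka2 = [H+][SeO3^2-]/[HSeO3-] ≈ [SeO3^2-] (since [H+] ≈ [HSeO3-]).
So [SeO3^2-] ≈ Ka2.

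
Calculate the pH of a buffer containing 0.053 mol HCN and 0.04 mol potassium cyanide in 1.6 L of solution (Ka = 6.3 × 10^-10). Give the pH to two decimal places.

pH = 9.08

pKa = −log(6.3 × 10^-10) = 9.201
Henderson–Hasselbalch: pH = pKa + log([CN-]/[HCN]) = 9.201 + log(0.04/0.053)
pH = 9.201 + (-0.122) = 9.08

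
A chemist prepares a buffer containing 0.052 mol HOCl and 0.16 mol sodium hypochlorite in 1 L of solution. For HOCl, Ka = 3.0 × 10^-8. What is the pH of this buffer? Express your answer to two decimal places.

pH = 8.01

pKa = −log(3.0 × 10^-8) = 7.523
Henderson–Hasselbalch: pH = pKa + log([OCl-]/[HOCl]) = 7.523 + log(0.16/0.052)
pH = 7.523 + (+0.488) = 8.01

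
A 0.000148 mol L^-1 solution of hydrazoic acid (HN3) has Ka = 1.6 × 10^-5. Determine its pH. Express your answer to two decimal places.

HN3 ⇌ N3- + H+
From the ICE table, Ka = [H+]²/(0.000148 − [H+]) = 1.6 × 10^-5.
[H+] is not negligible relative to C₀; solve [H+]² + 1.6e-05·[H+] − 2.37e-09 = 0.
[H+] = [−1.6e-05 + √(1.6e-05² + 9.47e-09)]/2 = 4.13 × 10^-5 M
pH = −log(4.13 × 10^-5) = 4.38

pH = 4.38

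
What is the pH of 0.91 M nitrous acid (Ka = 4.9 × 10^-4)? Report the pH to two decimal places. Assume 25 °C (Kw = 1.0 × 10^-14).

HNO2 ⇌ NO2- + H+
From the ICE table, Ka = [H+]²/(0.91 − [H+]) = 4.9 × 10^-4.
Assume [H+] ≪ 0.91: [H+] ≈ √(4.9 × 10^-4 × 0.91) = 2.11 × 10^-2 M
pH = −log[H+] = −log(2.11 × 10^-2) = 1.68

pH = 1.68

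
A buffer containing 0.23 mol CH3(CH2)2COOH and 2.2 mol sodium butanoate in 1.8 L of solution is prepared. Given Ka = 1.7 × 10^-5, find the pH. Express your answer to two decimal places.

pKa = −log(1.7 × 10^-5) = 4.770
Henderson–Hasselbalch: pH = pKa + log([CH3(CH2)2COO-]/[CH3(CH2)2COOH]) = 4.770 + log(2.2/0.23)
pH = 4.770 + (+0.981) = 5.75

pH = 5.75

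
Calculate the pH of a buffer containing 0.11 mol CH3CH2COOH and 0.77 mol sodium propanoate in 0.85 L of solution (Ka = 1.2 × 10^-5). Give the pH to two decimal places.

pH = 5.77

pKa = −log(1.2 × 10^-5) = 4.921
Henderson–Hasselbalch: pH = pKa + log([CH3CH2COO-]/[CH3CH2COOH]) = 4.921 + log(0.77/0.11)
pH = 4.921 + (+0.845) = 5.77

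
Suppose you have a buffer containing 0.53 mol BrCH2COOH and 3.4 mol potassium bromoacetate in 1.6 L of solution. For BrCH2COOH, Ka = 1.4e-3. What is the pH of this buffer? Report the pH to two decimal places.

pH = 3.66

pKa = −log(1.4 × 10^-3) = 2.854
Using pH = pKa + log([base]/[acid]) with [base]/[acid] = 3.4/0.53:
pH = 2.854 + (+0.807) = 3.66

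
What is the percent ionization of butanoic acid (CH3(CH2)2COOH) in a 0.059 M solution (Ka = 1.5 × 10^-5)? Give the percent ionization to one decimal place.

CH3(CH2)2COOH ⇌ CH3(CH2)2COO- + H+; let x = [H+] at equilibrium.
x ≈ √(Ka·C₀) = √(1.5 × 10^-5 × 0.059) = 9.41 × 10^-4 M
Fraction ionized = 9.41 × 10^-4 / 0.059 = 0.0159 → 1.6%

1.6%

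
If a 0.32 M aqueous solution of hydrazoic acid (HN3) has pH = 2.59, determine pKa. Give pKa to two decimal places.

[H+] = 10^(-2.59) = 2.57 × 10^-3 M
At equilibrium [HA] = 0.32 − 2.57 × 10^-3 = 3.17 × 10^-1 M
Ka = [H+][A-]/[HA] = (2.57 × 10^-3)² / 3.17 × 10^-1 = 2.08 × 10^-5
pKa = -log(2.08 × 10^-5) = 4.68

pKa = 4.68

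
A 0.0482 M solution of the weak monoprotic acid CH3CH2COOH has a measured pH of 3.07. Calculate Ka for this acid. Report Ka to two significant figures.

Ka = 1.5 × 10^-5

[H+] = 10^(-3.07) = 8.51 × 10^-4 M
At equilibrium [HA] = 0.0482 − 8.51 × 10^-4 = 4.73 × 10^-2 M
Ka = [H+][A-]/[HA] = (8.51 × 10^-4)² / 4.73 × 10^-2 = 1.5 × 10^-5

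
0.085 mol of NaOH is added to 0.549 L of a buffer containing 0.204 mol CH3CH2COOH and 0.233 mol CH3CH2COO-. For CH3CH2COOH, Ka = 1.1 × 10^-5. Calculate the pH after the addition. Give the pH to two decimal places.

pH = 5.39

OH- converts CH3CH2COOH to CH3CH2COO-: CH3CH2COOH → 0.119 mol, CH3CH2COO- → 0.318 mol.
pKa = −log(1.1 × 10^-5) = 4.959
Henderson–Hasselbalch with mole ratio 0.318/0.119: pH = 4.959 + (+0.427)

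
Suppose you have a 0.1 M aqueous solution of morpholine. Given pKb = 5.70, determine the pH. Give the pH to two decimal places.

C4H8ONH + H2O ⇌ C4H8ONH2+ + OH-
Kb = 10^(−5.70) = 2.00 × 10^-6
From the ICE table, Kb = [OH-]²/(0.1 − [OH-]) = 2.00 × 10^-6.
Assume [OH-] ≪ 0.1: [OH-] ≈ √(2.00 × 10^-6 × 0.1) = 4.47 × 10^-4 M
([OH-]/C₀ = 0.45% < 5%, so the approximation holds.)
pOH = 3.35, so pH = 14.00 − pOH = 10.65

pH = 10.65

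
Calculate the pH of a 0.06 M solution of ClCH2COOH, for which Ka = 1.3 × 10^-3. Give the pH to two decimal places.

ClCH2COOH ⇌ ClCH2COO- + H+
From the ICE table, Ka = [H+]²/(0.06 − [H+]) = 1.3 × 10^-3.
Here C₀/Ka ≈ 46.2, so the small-[H+] approximation fails. Use the quadratic:
[H+] = (−Ka + √(Ka² + 4·Ka·C₀))/2 = 8.21 × 10^-3 M
pH = −log[H+] = −log(8.21 × 10^-3) = 2.09

pH = 2.09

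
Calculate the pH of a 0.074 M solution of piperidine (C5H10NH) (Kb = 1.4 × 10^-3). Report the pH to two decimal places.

C5H10NH + H2O ⇌ C5H10NH2+ + OH-
From the ICE table, Kb = [OH-]²/(0.074 − [OH-]) = 1.4 × 10^-3.
The 5% rule fails; solving [OH-]² + Kb·[OH-] − Kb·C₀ = 0 exactly:
[OH-] = [−0.0014 + √(0.0014² + 0.000414)]/2 = 9.50 × 10^-3 M
pOH = −log(9.50 × 10^-3) = 2.02; pH = 14.00 − 2.02 = 11.98

pH = 11.98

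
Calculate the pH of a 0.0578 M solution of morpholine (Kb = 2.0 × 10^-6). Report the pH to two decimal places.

pH = 10.53

C4H8ONH + H2O ⇌ C4H8ONH2+ + OH-
Kb = [OH-]²/(0.0578 − [OH-]) = 2.0 × 10^-6
Neglecting [OH-] in the denominator: [OH-] = √(2.0 × 10^-6 × 0.0578) = 3.40 × 10^-4 M
([OH-]/C₀ = 0.59% < 5%, so the approximation holds.)
pOH = 3.47, so pH = 14.00 − pOH = 10.53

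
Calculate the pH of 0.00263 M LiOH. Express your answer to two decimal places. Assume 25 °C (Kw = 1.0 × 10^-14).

pH = 11.42

LiOH is a strong base; [OH-] = 0.00263 M.
pOH = -log(0.00263) = 2.58
pH = 14.00 - 2.58 = 11.42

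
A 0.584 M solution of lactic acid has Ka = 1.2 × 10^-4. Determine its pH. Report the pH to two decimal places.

pH = 2.08

CH3CH(OH)COOH ⇌ CH3CH(OH)COO- + H+
From the ICE table, Ka = x²/(0.584 − x) = 1.2 × 10^-4.
Since Ka ≪ C₀, x ≈ √(Ka·C₀) = 8.37 × 10^-3 M.
Check: 1.4% ionized — well under 5%, approximation valid.
pH = −log[H+] = −log(8.37 × 10^-3) = 2.08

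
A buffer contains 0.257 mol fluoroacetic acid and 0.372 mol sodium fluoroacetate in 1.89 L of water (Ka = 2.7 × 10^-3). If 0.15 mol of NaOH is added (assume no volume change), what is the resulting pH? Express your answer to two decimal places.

pH = 3.26

After neutralization: n(FCH2COOH) = 0.107 mol, n(FCH2COO-) = 0.522 mol.
pKa = −log(2.7 × 10^-3) = 2.569
pH = pKa + log([A⁻]/[HA]) = 2.569 + log(0.522/0.107) = 2.569 +0.688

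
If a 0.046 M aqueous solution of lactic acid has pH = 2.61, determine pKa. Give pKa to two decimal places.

pKa = 3.86

[H+] = 10^(-2.61) = 2.45 × 10^-3 M
At equilibrium [HA] = 0.046 − 2.45 × 10^-3 = 4.35 × 10^-2 M
Ka = [H+][A-]/[HA] = (2.45 × 10^-3)² / 4.35 × 10^-2 = 1.38 × 10^-4
pKa = -log(1.38 × 10^-4) = 3.86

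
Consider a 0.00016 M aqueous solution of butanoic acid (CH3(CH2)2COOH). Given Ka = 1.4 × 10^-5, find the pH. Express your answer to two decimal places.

pH = 4.39

CH3(CH2)2COOH ⇌ CH3(CH2)2COO- + H+
From the ICE table, Ka = x²/(0.00016 − x) = 1.4 × 10^-5.
x is not negligible relative to C₀; solve x² + 1.4e-05·x − 2.24e-09 = 0.
x = (−Ka + √(Ka² + 4·Ka·C₀))/2 = 4.08 × 10^-5 M
pH = −log(4.08 × 10^-5) = 4.39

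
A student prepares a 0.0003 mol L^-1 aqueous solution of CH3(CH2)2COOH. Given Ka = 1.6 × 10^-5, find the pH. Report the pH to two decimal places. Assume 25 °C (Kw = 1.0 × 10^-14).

pH = 4.21

CH3(CH2)2COOH ⇌ CH3(CH2)2COO- + H+
Ka = [H+]²/(0.0003 − [H+]) = 1.6 × 10^-5
The 5% rule fails; solving [H+]² + Ka·[H+] − Ka·C₀ = 0 exactly:
[H+] = [−1.6e-05 + √(1.6e-05² + 1.92e-08)]/2 = 6.17 × 10^-5 M
pH = −log[H+] = −log(6.17 × 10^-5) = 4.21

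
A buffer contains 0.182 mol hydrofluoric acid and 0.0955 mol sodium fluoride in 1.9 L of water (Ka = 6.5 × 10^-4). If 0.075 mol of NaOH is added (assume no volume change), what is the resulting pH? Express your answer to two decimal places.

pH = 3.39

After neutralization: n(HF) = 0.107 mol, n(F-) = 0.17 mol.
pKa = −log(6.5 × 10^-4) = 3.187
pH = pKa + log(n_F-/n_HF) = 3.187 + log(0.17/0.107) = 3.187 + (+0.201)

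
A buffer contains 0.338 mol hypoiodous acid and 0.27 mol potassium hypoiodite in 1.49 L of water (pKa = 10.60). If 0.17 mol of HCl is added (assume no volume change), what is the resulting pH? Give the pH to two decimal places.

Added H+ converts OI- to HOI: HOI → 0.508 mol, OI- → 0.1 mol.
pH = pKa + log([A⁻]/[HA]) = 10.60 + log(0.1/0.508) = 10.60 -0.706

pH = 9.89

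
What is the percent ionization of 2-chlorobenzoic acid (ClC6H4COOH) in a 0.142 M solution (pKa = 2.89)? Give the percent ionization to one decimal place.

9.1%

ClC6H4COOH ⇌ ClC6H4COO- + H+; let x = [H+] at equilibrium.
Ka = 10^(−2.89) = 1.29 × 10^-3
Solve x² + 0.00129x − 0.000183 = 0 → x = 1.29 × 10^-2 M
Fraction ionized = 1.29 × 10^-2 / 0.142 = 0.0908 → 9.1%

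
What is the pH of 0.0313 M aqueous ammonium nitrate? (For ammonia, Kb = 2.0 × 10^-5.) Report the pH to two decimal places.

NH4+ is the conjugate acid of the weak base NH3.
Ka = Kw/Kb = 1.0×10^-14 / 2.0 × 10^-5 = 5.00 × 10^-10
Ka = [H+]²/(0.0313 − [H+]) = 5.00 × 10^-10
Assume [H+] ≪ 0.0313: [H+] ≈ √(5.00 × 10^-10 × 0.0313) = 3.96 × 10^-6 M
pH = −log[H+] = −log(3.96 × 10^-6) = 5.40

pH = 5.40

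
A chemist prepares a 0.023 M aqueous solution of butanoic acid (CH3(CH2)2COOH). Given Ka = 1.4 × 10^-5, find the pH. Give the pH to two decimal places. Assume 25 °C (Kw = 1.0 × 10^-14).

pH = 3.25

CH3(CH2)2COOH ⇌ CH3(CH2)2COO- + H+
From the ICE table, Ka = x²/(0.023 − x) = 1.4 × 10^-5.
Neglecting x in the denominator: x = √(1.4 × 10^-5 × 0.023) = 5.67 × 10^-4 M
Check: 2.5% ionized — well under 5%, approximation valid.
pH = −log(5.67 × 10^-4) = 3.25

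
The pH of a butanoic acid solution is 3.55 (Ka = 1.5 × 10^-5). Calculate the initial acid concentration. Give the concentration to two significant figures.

C₀ = 5.6 × 10^-3 M

[H+] = 10^(-3.55) = 2.82 × 10^-4 M = x
Ka = x²/(C₀ − x) ⇒ C₀ = x + x²/Ka
C₀ = 2.82 × 10^-4 + (2.82 × 10^-4)²/(1.5 × 10^-5) = 5.58 × 10^-3 M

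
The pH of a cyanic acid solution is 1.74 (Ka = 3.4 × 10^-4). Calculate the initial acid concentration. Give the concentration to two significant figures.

[H+] = 10^(-1.74) = 1.82 × 10^-2 M = x
Ka = x²/(C₀ − x) ⇒ C₀ = x + x²/Ka
C₀ = 1.82 × 10^-2 + (1.82 × 10^-2)²/(3.4 × 10^-4) = 9.92 × 10^-1 M

C₀ = 9.9 × 10^-1 M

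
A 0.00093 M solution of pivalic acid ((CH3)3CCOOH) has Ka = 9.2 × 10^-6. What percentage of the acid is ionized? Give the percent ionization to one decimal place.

9.5%

(CH3)3CCOOH ⇌ (CH3)3CCOO- + H+; let x = [H+] at equilibrium.
Solve x² + 9.2e-06x − 8.56e-09 = 0 → x = 8.80 × 10^-5 M
Fraction ionized = 8.80 × 10^-5 / 0.00093 = 0.0946 → 9.5%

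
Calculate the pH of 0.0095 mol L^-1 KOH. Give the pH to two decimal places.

pH = 11.98

KOH is a strong base; [OH-] = 0.0095 M.
pOH = -log(0.0095) = 2.02
pH = 14.00 - 2.02 = 11.98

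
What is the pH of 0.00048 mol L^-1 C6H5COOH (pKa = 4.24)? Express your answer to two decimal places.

pH = 3.85

C6H5COOH ⇌ C6H5COO- + H+
Ka = 10^(−4.24) = 5.75 × 10^-5
Ka = [H+]²/(0.00048 − [H+]) = 5.75 × 10^-5
[H+] is not negligible relative to C₀; solve [H+]² + 5.75e-05·[H+] − 2.76e-08 = 0.
[H+] = (−Ka + √(Ka² + 4·Ka·C₀))/2 = 1.40 × 10^-4 M
pH = −log[H+] = −log(1.40 × 10^-4) = 3.85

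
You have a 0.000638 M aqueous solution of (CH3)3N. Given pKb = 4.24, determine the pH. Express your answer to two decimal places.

(CH3)3N + H2O ⇌ (CH3)3NH+ + OH-
Kb = 10^(−4.24) = 5.75 × 10^-5
From the ICE table, Kb = [OH-]²/(0.000638 − [OH-]) = 5.75 × 10^-5.
The 5% rule fails; solving [OH-]² + Kb·[OH-] − Kb·C₀ = 0 exactly:
[OH-] = (−Kb + √(Kb² + 4·Kb·C₀))/2 = 1.65 × 10^-4 M
pOH = −log(1.65 × 10^-4) = 3.78; pH = 14.00 − 3.78 = 10.22

pH = 10.22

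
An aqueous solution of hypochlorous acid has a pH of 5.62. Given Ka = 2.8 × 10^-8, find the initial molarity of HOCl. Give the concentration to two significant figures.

C₀ = 2.1 × 10^-4 M

[H+] = 10^(-5.62) = 2.40 × 10^-6 M = x
Ka = x²/(C₀ − x) ⇒ C₀ = x + x²/Ka
C₀ = 2.40 × 10^-6 + (2.40 × 10^-6)²/(2.8 × 10^-8) = 2.08 × 10^-4 M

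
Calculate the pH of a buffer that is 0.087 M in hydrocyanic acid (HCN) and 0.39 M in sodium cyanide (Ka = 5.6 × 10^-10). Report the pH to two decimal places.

pKa = −log(5.6 × 10^-10) = 9.252
Using pH = pKa + log([base]/[acid]) with [base]/[acid] = 0.39/0.087:
pH = 9.252 + (+0.652) = 9.90

pH = 9.90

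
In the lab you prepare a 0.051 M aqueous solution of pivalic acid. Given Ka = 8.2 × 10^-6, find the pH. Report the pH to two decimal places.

(CH3)3CCOOH ⇌ (CH3)3CCOO- + H+
Let x = [H+] at equilibrium. Ka = x²/(0.051 − x).
Neglecting x in the denominator: x = √(8.2 × 10^-6 × 0.051) = 6.47 × 10^-4 M
Check: 1.3% ionized — well under 5%, approximation valid.
pH = −log(6.47 × 10^-4) = 3.19

pH = 3.19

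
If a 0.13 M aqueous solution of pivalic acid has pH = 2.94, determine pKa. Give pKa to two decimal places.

[H+] = 10^(-2.94) = 1.15 × 10^-3 M
At equilibrium [HA] = 0.13 − 1.15 × 10^-3 = 1.29 × 10^-1 M
Ka = [H+][A-]/[HA] = (1.15 × 10^-3)² / 1.29 × 10^-1 = 1.03 × 10^-5
pKa = -log(1.03 × 10^-5) = 4.99

pKa = 4.99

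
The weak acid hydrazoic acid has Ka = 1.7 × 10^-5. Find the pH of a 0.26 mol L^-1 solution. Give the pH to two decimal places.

pH = 2.68

HN3 ⇌ N3- + H+
Ka = [H+]²/(0.26 − [H+]) = 1.7 × 10^-5
Neglecting [H+] in the denominator: [H+] = √(1.7 × 10^-5 × 0.26) = 2.10 × 10^-3 M
Check: 0.81% ionized — well under 5%, approximation valid.
pH = −log(2.10 × 10^-3) = 2.68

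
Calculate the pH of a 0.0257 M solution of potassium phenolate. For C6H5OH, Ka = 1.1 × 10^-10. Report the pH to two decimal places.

C6H5O- is the conjugate base of the weak acid C6H5OH.
Kb = Kw/Ka = 1.0×10^-14 / 1.1 × 10^-10 = 9.09 × 10^-5
Kb = [OH-]²/(0.0257 − [OH-]) = 9.09 × 10^-5
[OH-] is not negligible relative to C₀; solve [OH-]² + 9.09e-05·[OH-] − 2.34e-06 = 0.
[OH-] = [−9.09e-05 + √(9.09e-05² + 9.34e-06)]/2 = 1.48 × 10^-3 M
pOH = −log(1.48 × 10^-3) = 2.83; pH = 14.00 − 2.83 = 11.17

pH = 11.17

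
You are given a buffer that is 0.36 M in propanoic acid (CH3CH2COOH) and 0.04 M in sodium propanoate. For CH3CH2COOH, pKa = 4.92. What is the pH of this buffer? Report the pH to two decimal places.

Using pH = pKa + log([base]/[acid]) with [base]/[acid] = 0.04/0.36:
pH = 4.92 + (-0.954) = 3.97

pH = 3.97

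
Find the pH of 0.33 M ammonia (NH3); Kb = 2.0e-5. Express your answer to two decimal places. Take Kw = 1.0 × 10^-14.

pH = 11.41

NH3 + H2O ⇌ NH4+ + OH-
Kb = [OH-]²/(0.33 − [OH-]) = 2.0 × 10^-5
Assume [OH-] ≪ 0.33: [OH-] ≈ √(2.0 × 10^-5 × 0.33) = 2.57 × 10^-3 M
Check: 0.78% ionized — well under 5%, approximation valid.
pOH = 2.59, so pH = 14.00 − pOH = 11.41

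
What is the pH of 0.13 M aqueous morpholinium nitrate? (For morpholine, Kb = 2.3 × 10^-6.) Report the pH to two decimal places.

C4H8ONH2+ is the conjugate acid of the weak base C4H8ONH.
Ka = Kw/Kb = 1.0×10^-14 / 2.3 × 10^-6 = 4.35 × 10^-9
Ka = [H+]²/(0.13 − [H+]) = 4.35 × 10^-9
Assume [H+] ≪ 0.13: [H+] ≈ √(4.35 × 10^-9 × 0.13) = 2.38 × 10^-5 M
Check: 0.018% ionized — well under 5%, approximation valid.
pH = −log(2.38 × 10^-5) = 4.62

pH = 4.62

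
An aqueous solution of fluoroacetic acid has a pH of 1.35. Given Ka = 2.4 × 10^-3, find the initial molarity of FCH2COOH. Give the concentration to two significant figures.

C₀ = 8.8 × 10^-1 M

[H+] = 10^(-1.35) = 4.47 × 10^-2 M = x
Ka = x²/(C₀ − x) ⇒ C₀ = x + x²/Ka
C₀ = 4.47 × 10^-2 + (4.47 × 10^-2)²/(2.4 × 10^-3) = 8.77 × 10^-1 M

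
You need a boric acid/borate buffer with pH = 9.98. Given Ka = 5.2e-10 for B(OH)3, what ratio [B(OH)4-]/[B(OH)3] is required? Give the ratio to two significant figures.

pKa = -log(5.2 × 10^-10) = 9.284
pH = pKa + log(r) ⇒ log(r) = 9.98 − 9.284 = +0.696
r = [B(OH)4-]/[B(OH)3] = 10^(+0.696) = 4.97

ratio = 5.0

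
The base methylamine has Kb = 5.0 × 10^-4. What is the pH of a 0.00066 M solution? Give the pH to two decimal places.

CH3NH2 + H2O ⇌ CH3NH3+ + OH-
Kb = [OH-]²/(0.00066 − [OH-]) = 5.0 × 10^-4
Here C₀/Kb ≈ 1.32, so the small-[OH-] approximation fails. Use the quadratic:
[OH-] = (−Kb + √(Kb² + 4·Kb·C₀))/2 = 3.76 × 10^-4 M
pOH = 3.42, so pH = 14.00 − pOH = 10.58

pH = 10.58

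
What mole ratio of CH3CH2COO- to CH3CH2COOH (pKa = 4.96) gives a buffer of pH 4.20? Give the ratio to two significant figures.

pH = pKa + log(r) ⇒ log(r) = 4.20 − 4.96 = -0.76
r = [CH3CH2COO-]/[CH3CH2COOH] = 10^(-0.76) = 0.174

ratio = 0.17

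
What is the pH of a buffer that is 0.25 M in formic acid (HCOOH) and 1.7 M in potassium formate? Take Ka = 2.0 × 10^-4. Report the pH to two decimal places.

pKa = −log(2.0 × 10^-4) = 3.699
Henderson–Hasselbalch: pH = pKa + log([HCOO-]/[HCOOH]) = 3.699 + log(1.7/0.25)
pH = 3.699 + (+0.833) = 4.53

pH = 4.53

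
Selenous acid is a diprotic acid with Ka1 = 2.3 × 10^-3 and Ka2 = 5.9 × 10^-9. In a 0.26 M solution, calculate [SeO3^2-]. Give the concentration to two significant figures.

First ionization gives [H+] ≈ [HSeO3-] = 2.33 × 10^-2 M.
Second step: Ka2 = [H+][SeO3^2-]/[HSeO3-] ≈ [SeO3^2-] (since [H+] ≈ [HSeO3-]).
So [SeO3^2-] ≈ Ka2.

5.9 × 10^-9 M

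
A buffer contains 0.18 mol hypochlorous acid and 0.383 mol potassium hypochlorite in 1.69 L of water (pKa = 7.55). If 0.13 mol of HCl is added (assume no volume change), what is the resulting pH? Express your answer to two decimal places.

Added H+ converts OCl- to HOCl: HOCl → 0.31 mol, OCl- → 0.253 mol.
pH = pKa + log(n_OCl-/n_HOCl) = 7.55 + log(0.253/0.31) = 7.55 + (-0.088)

pH = 7.46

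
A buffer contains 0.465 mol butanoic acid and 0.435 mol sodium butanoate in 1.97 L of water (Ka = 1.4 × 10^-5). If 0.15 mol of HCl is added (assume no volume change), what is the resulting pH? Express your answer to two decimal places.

pH = 4.52

After neutralization: n(CH3(CH2)2COOH) = 0.615 mol, n(CH3(CH2)2COO-) = 0.285 mol.
pKa = −log(1.4 × 10^-5) = 4.854
Henderson–Hasselbalch with mole ratio 0.285/0.615: pH = 4.854 + (-0.334)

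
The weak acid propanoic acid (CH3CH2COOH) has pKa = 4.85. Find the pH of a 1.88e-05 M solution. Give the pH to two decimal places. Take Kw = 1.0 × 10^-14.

pH = 4.97

CH3CH2COOH ⇌ CH3CH2COO- + H+
Ka = 10^(−4.85) = 1.41 × 10^-5
From the ICE table, Ka = [H+]²/(1.88e-05 − [H+]) = 1.41 × 10^-5.
Here C₀/Ka ≈ 1.33, so the small-[H+] approximation fails. Use the quadratic:
[H+] = (−Ka + √(Ka² + 4·Ka·C₀))/2 = 1.07 × 10^-5 M
pH = −log(1.07 × 10^-5) = 4.97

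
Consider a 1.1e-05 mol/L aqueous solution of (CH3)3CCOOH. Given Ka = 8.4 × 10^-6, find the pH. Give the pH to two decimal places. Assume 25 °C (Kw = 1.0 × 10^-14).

(CH3)3CCOOH ⇌ (CH3)3CCOO- + H+
Ka = [H+]²/(1.1e-05 − [H+]) = 8.4 × 10^-6
The 5% rule fails; solving [H+]² + Ka·[H+] − Ka·C₀ = 0 exactly:
[H+] = (−Ka + √(Ka² + 4·Ka·C₀))/2 = 6.29 × 10^-6 M
pH = −log[H+] = −log(6.29 × 10^-6) = 5.20

pH = 5.20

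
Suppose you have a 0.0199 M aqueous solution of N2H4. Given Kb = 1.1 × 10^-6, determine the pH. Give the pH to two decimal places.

N2H4 + H2O ⇌ N2H5+ + OH-
Kb = [OH-]²/(0.0199 − [OH-]) = 1.1 × 10^-6
Since Kb ≪ C₀, [OH-] ≈ √(Kb·C₀) = 1.48 × 10^-4 M.
([OH-]/C₀ = 0.74% < 5%, so the approximation holds.)
pOH = 3.83, so pH = 14.00 − pOH = 10.17

pH = 10.17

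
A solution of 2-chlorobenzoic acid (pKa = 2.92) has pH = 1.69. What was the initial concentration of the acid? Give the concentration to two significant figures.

C₀ = 3.7 × 10^-1 M

[H+] = 10^(-1.69) = 2.04 × 10^-2 M = x
Ka = 10^(−2.92) = 1.20 × 10^-3
Ka = x²/(C₀ − x) ⇒ C₀ = x + x²/Ka
C₀ = 2.04 × 10^-2 + (2.04 × 10^-2)²/(1.20 × 10^-3) = 3.67 × 10^-1 M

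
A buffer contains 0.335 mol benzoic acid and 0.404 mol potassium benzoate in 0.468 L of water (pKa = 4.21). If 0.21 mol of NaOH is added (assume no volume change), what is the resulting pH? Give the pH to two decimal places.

OH- converts C6H5COOH to C6H5COO-: C6H5COOH → 0.125 mol, C6H5COO- → 0.614 mol.
pH = pKa + log(n_C6H5COO-/n_C6H5COOH) = 4.21 + log(0.614/0.125) = 4.21 + (+0.691)

pH = 4.90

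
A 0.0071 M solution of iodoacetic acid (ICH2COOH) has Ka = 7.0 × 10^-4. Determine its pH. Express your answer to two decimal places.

ICH2COOH ⇌ ICH2COO- + H+
Ka = [H+]²/(0.0071 − [H+]) = 7.0 × 10^-4
The 5% rule fails; solving [H+]² + Ka·[H+] − Ka·C₀ = 0 exactly:
[H+] = (−Ka + √(Ka² + 4·Ka·C₀))/2 = 1.91 × 10^-3 M
pH = −log(1.91 × 10^-3) = 2.72

pH = 2.72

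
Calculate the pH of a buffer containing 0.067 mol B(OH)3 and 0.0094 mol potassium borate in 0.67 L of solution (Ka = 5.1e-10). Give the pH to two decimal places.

pH = 8.44

pKa = −log(5.1 × 10^-10) = 9.292
Henderson–Hasselbalch: pH = pKa + log([B(OH)4-]/[B(OH)3]) = 9.292 + log(0.0094/0.067)
pH = 9.292 + (-0.853) = 8.44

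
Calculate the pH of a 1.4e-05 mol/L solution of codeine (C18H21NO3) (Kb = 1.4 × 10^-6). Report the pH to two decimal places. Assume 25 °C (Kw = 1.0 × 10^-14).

C18H21NO3 + H2O ⇌ C18H22NO3+ + OH-
Kb = [OH-]²/(1.4e-05 − [OH-]) = 1.4 × 10^-6
[OH-] is not negligible relative to C₀; solve [OH-]² + 1.4e-06·[OH-] − 1.96e-11 = 0.
[OH-] = [−1.4e-06 + √(1.4e-06² + 7.84e-11)]/2 = 3.78 × 10^-6 M
pOH = −log(3.78 × 10^-6) = 5.42; pH = 14.00 − 5.42 = 8.58

pH = 8.58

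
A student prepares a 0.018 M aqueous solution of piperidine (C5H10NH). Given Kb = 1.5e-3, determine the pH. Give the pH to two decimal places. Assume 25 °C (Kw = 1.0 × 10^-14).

C5H10NH + H2O ⇌ C5H10NH2+ + OH-
Kb = [OH-]²/(0.018 − [OH-]) = 1.5 × 10^-3
[OH-] is not negligible relative to C₀; solve [OH-]² + 0.0015·[OH-] − 2.7e-05 = 0.
[OH-] = (−Kb + √(Kb² + 4·Kb·C₀))/2 = 4.50 × 10^-3 M
pOH = 2.35, so pH = 14.00 − pOH = 11.65

pH = 11.65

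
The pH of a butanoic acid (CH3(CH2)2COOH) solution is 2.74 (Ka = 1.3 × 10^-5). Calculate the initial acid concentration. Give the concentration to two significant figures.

C₀ = 2.6 × 10^-1 M

[H+] = 10^(-2.74) = 1.82 × 10^-3 M = x
Ka = x²/(C₀ − x) ⇒ C₀ = x + x²/Ka
C₀ = 1.82 × 10^-3 + (1.82 × 10^-3)²/(1.3 × 10^-5) = 2.57 × 10^-1 M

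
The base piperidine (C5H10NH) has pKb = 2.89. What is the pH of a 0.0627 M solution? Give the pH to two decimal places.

C5H10NH + H2O ⇌ C5H10NH2+ + OH-
Kb = 10^(−2.89) = 1.29 × 10^-3
From the ICE table, Kb = [OH-]²/(0.0627 − [OH-]) = 1.29 × 10^-3.
[OH-] is not negligible relative to C₀; solve [OH-]² + 0.00129·[OH-] − 8.09e-05 = 0.
[OH-] = (−Kb + √(Kb² + 4·Kb·C₀))/2 = 8.37 × 10^-3 M
pOH = −log(8.37 × 10^-3) = 2.08; pH = 14.00 − 2.08 = 11.92

pH = 11.92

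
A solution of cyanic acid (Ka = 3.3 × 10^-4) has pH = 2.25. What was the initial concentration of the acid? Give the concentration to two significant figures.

[H+] = 10^(-2.25) = 5.62 × 10^-3 M = x
Ka = x²/(C₀ − x) ⇒ C₀ = x + x²/Ka
C₀ = 5.62 × 10^-3 + (5.62 × 10^-3)²/(3.3 × 10^-4) = 1.01 × 10^-1 M

C₀ = 1.0 × 10^-1 M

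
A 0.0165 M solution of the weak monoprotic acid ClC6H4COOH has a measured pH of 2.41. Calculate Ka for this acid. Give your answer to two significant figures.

[H+] = 10^(-2.41) = 3.89 × 10^-3 M
At equilibrium [HA] = 0.0165 − 3.89 × 10^-3 = 1.26 × 10^-2 M
Ka = [H+][A-]/[HA] = (3.89 × 10^-3)² / 1.26 × 10^-2 = 1.2 × 10^-3

Ka = 1.2 × 10^-3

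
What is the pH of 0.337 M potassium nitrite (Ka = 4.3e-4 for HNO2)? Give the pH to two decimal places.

pH = 8.45

NO2- is the conjugate base of the weak acid HNO2.
Kb = Kw/Ka = 1.0×10^-14 / 4.3 × 10^-4 = 2.33 × 10^-11
Kb = x²/(0.337 − x) = 2.33 × 10^-11
Neglecting x in the denominator: x = √(2.33 × 10^-11 × 0.337) = 2.80 × 10^-6 M
pOH = −log(2.80 × 10^-6) = 5.55; pH = 14.00 − 5.55 = 8.45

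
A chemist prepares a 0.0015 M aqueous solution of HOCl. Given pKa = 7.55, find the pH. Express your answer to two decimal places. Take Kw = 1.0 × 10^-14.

HOCl ⇌ OCl- + H+
Ka = 10^(−7.55) = 2.82 × 10^-8
From the ICE table, Ka = [H+]²/(0.0015 − [H+]) = 2.82 × 10^-8.
Assume [H+] ≪ 0.0015: [H+] ≈ √(2.82 × 10^-8 × 0.0015) = 6.50 × 10^-6 M
([H+]/C₀ = 0.43% < 5%, so the approximation holds.)
pH = −log(6.50 × 10^-6) = 5.19

pH = 5.19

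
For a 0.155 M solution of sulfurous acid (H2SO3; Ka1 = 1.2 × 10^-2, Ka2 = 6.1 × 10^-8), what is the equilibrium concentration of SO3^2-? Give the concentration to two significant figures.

6.1 × 10^-8 M

First ionization gives [H+] ≈ [HSO3-] = 3.75 × 10^-2 M.
Second step: Ka2 = [H+][SO3^2-]/[HSO3-] ≈ [SO3^2-] (since [H+] ≈ [HSO3-]).
So [SO3^2-] ≈ Ka2.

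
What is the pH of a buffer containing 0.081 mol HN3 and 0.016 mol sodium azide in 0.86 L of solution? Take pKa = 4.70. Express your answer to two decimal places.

pH = 4.00

pH = pKa + log([A⁻]/[HA]) = 4.70 + log(0.016/0.081)
pH = 4.70 + (-0.704) = 4.00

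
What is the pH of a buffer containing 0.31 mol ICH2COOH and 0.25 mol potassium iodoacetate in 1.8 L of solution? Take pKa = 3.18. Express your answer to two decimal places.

Using pH = pKa + log([base]/[acid]) with [base]/[acid] = 0.25/0.31:
pH = 3.18 + (-0.093) = 3.09

pH = 3.09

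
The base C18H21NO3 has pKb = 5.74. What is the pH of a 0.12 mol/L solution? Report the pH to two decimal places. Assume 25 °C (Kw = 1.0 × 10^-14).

pH = 10.67

C18H21NO3 + H2O ⇌ C18H22NO3+ + OH-
Kb = 10^(−5.74) = 1.82 × 10^-6
Let x = [OH-] at equilibrium. Kb = x²/(0.12 − x).
Assume x ≪ 0.12: x ≈ √(1.82 × 10^-6 × 0.12) = 4.67 × 10^-4 M
pOH = −log(4.67 × 10^-4) = 3.33; pH = 14.00 − 3.33 = 10.67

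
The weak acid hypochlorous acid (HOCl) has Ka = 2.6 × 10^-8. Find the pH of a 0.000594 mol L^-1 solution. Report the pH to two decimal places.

pH = 5.41

HOCl ⇌ OCl- + H+
From the ICE table, Ka = [H+]²/(0.000594 − [H+]) = 2.6 × 10^-8.
Assume [H+] ≪ 0.000594: [H+] ≈ √(2.6 × 10^-8 × 0.000594) = 3.93 × 10^-6 M
pH = −log[H+] = −log(3.93 × 10^-6) = 5.41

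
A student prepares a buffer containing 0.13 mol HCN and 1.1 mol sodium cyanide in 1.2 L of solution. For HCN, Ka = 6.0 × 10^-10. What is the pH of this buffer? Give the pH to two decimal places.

pH = 10.15

pKa = −log(6.0 × 10^-10) = 9.222
Henderson–Hasselbalch: pH = pKa + log([CN-]/[HCN]) = 9.222 + log(1.1/0.13)
pH = 9.222 + (+0.927) = 10.15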